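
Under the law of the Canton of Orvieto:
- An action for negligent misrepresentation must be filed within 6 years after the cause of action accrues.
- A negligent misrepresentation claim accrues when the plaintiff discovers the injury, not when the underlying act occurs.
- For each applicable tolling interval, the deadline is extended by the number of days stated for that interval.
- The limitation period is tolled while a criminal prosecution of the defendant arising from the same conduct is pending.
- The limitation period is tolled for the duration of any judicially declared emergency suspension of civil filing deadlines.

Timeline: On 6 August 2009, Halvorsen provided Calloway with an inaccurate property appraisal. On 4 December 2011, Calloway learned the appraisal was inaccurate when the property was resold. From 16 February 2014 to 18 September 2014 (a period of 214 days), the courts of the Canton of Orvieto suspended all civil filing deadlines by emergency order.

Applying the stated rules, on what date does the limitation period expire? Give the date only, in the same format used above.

Accrual is tied to discovery, so the period began on 4 December 2011 rather than on 6 August 2009 when the act occurred.
Adding the 6 years base period to 4 December 2011 gives a deadline of 4 December 2017, before any tolling.
Because the emergency suspension of filing deadlines ran from 16 February 2014 to 18 September 2014, the deadline is extended by 214 days to 6 July 2018.

6 July 2018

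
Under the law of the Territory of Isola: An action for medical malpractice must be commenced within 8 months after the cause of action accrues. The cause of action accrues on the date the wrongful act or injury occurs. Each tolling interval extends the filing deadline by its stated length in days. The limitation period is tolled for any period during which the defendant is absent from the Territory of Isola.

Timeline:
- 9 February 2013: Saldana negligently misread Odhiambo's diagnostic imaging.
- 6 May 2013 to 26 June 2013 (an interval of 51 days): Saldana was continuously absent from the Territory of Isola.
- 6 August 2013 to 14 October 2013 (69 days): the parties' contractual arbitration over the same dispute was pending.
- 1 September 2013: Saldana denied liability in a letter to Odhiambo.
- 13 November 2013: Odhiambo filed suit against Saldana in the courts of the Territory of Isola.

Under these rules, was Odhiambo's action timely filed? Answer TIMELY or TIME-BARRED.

TIMELY

The limitation period began to run on 9 February 2013.
Adding the 8 months base period to 9 February 2013 gives a deadline of 9 October 2013, before any tolling.
Because the defendant's absence from the jurisdiction ran from 6 May 2013 to 26 June 2013, the deadline is extended by 51 days to 29 November 2013.
No stated provision tolls the period for a pending arbitration, so the interval from 6 August 2013 to 14 October 2013 has no effect on the deadline.
The other events in the timeline have no effect on the limitation period under the stated rules.
Filing on 13 November 2013 beat the 29 November 2013 deadline — the action is timely.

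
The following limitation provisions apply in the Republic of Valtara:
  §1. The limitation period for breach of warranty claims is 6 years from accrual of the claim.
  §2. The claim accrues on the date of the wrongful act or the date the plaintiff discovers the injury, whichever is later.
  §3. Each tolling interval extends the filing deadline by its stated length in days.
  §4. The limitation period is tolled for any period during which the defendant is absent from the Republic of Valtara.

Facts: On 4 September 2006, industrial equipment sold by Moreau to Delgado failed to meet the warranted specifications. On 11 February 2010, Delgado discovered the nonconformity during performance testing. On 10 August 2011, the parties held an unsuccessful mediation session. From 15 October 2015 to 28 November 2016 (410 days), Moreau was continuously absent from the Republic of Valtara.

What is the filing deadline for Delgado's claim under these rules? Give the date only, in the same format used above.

The claim accrued on 11 February 2010 — the later of the 4 September 2006 act and the 11 February 2010 discovery.
6 years from 11 February 2010 is 11 February 2016.
The defendant's absence from the jurisdiction from 15 October 2015 to 28 November 2016 tolled the period for 410 days, extending the deadline to 27 March 2017.
The other events in the timeline have no effect on the limitation period under the stated rules.

27 March 2017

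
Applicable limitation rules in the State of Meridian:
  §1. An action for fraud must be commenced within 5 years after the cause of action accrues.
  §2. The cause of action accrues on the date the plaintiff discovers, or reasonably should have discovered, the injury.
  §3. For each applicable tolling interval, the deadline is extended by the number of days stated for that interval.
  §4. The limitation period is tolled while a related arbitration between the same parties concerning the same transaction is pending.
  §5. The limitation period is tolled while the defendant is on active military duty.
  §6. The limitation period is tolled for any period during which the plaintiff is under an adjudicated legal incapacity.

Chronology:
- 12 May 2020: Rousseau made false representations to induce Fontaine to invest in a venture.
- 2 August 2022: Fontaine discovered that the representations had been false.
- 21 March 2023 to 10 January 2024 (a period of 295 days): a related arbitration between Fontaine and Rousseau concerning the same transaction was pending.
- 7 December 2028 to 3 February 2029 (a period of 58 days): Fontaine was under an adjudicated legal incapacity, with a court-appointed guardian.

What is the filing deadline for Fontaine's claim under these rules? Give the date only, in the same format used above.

23 May 2028

Under the discovery rule, the claim accrued on 2 August 2022, when Fontaine discovered the injury — not on the 12 May 2020 date of the underlying act.
Adding the 5 years base period to 2 August 2022 gives a deadline of 2 August 2027, before any tolling.
The period was tolled for 295 days by the pending related arbitration (21 March 2023 to 10 January 2024), pushing the deadline to 23 May 2028.
The plaintiff's legal incapacity from 7 December 2028 to 3 February 2029 began after the period had already run on 23 May 2028, so it has no tolling effect.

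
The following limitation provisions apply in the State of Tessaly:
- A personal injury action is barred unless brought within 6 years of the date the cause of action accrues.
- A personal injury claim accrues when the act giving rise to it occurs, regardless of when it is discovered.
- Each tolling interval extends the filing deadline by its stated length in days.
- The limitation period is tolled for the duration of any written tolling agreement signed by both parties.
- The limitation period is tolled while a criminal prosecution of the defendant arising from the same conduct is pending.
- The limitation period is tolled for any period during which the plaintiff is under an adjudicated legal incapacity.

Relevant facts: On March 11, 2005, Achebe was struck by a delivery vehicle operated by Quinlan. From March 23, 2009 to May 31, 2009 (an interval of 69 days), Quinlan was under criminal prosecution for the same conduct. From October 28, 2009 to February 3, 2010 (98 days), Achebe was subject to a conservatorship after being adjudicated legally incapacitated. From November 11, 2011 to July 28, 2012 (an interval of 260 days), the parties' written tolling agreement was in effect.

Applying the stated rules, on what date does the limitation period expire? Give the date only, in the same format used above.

August 25, 2011

The claim accrued on March 11, 2005, when the wrongful act occurred.
6 years from March 11, 2005 is March 11, 2011.
Because the pending criminal prosecution ran from March 23, 2009 to May 31, 2009, the deadline is extended by 69 days to May 19, 2011.
The period was tolled for 98 days by the plaintiff's legal incapacity (October 28, 2009 to February 3, 2010), pushing the deadline to August 25, 2011.
The written tolling agreement from November 11, 2011 to July 28, 2012 began after the period had already run on August 25, 2011, so it has no tolling effect.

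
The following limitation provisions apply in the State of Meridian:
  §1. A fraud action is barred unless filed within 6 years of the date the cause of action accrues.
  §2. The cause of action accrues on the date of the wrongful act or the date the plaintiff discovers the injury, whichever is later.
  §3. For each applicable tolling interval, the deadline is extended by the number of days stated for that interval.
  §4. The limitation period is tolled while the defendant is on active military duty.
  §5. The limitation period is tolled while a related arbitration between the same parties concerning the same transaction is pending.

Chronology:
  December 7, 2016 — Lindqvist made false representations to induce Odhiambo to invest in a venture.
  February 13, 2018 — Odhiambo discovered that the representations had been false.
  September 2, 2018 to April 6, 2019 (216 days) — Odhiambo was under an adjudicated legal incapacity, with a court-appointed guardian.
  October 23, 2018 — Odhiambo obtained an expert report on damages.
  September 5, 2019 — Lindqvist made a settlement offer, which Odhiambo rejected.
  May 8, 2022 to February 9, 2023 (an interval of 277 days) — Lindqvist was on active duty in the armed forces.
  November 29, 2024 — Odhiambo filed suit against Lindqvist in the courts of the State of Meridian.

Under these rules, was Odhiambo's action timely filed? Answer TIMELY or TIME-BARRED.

TIME-BARRED

Because discovery on February 13, 2018 post-dates the December 7, 2016 act, accrual under the later-of rule falls on February 13, 2018.
Adding the 6 years base period to February 13, 2018 gives a deadline of February 13, 2024, before any tolling.
The defendant's active military service from May 8, 2022 to February 9, 2023 tolled the period for 277 days, extending the deadline to November 16, 2024.
Although the plaintiff's incapacity ran from September 2, 2018 to April 6, 2019, the stated rules do not make that a tolling event, so it is disregarded.
None of the other events listed affects the running of the period under the stated rules.
The November 29, 2024 filing falls after the November 16, 2024 deadline; the claim is time-barred.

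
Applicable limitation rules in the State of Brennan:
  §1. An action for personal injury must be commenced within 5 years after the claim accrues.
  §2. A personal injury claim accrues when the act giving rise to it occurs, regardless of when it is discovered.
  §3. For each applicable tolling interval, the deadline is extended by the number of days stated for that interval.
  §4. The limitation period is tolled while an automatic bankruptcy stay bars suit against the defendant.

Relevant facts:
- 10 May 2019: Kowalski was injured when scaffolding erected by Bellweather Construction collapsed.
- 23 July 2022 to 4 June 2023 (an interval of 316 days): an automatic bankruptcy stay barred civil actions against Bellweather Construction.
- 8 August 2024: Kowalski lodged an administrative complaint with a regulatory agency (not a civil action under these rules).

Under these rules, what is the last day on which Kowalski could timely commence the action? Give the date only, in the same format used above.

The claim accrued on 10 May 2019, the date of the act.
Adding the 5 years base period to 10 May 2019 gives a deadline of 10 May 2024, before any tolling.
The automatic bankruptcy stay from 23 July 2022 to 4 June 2023 tolled the period for 316 days, extending the deadline to 22 March 2025.
The other events in the timeline have no effect on the limitation period under the stated rules.

22 March 2025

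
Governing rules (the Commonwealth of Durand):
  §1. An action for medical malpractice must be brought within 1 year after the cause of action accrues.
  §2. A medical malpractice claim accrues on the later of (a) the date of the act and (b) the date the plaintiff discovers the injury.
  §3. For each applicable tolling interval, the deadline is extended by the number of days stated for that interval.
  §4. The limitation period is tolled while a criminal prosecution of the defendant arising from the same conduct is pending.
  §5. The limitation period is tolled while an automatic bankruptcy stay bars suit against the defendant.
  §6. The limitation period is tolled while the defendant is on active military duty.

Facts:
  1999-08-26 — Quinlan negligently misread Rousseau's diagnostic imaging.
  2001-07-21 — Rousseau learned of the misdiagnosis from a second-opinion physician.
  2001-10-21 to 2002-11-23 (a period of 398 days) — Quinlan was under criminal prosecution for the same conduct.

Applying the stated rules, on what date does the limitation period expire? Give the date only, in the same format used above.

Because discovery on 2001-07-21 post-dates the 1999-08-26 act, accrual under the later-of rule falls on 2001-07-21.
Adding the 1 year base period to 2001-07-21 gives a deadline of 2002-07-21, before any tolling.
The pending criminal prosecution from 2001-10-21 to 2002-11-23 tolled the period for 398 days, extending the deadline to 2003-08-23.

2003-08-23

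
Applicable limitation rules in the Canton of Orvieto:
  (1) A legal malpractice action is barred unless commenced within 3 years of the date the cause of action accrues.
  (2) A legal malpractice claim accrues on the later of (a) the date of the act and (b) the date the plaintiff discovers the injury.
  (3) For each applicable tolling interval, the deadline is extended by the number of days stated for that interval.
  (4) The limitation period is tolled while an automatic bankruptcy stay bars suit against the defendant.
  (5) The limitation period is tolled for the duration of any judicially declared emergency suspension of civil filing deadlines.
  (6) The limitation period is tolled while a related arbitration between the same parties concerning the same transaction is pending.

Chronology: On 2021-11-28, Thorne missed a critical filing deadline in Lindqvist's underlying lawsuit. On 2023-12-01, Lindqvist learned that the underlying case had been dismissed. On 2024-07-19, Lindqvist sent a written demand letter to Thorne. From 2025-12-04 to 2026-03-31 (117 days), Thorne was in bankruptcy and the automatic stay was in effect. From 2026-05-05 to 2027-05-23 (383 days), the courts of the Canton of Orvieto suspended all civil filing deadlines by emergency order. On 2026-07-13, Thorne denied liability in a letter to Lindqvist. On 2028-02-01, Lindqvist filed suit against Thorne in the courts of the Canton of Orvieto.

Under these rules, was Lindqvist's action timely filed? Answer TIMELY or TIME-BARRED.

TIMELY

Because discovery on 2023-12-01 post-dates the 2021-11-28 act, accrual under the later-of rule falls on 2023-12-01.
The untolled deadline — 3 years after 2023-12-01 — is 2026-12-01.
The automatic bankruptcy stay from 2025-12-04 to 2026-03-31 tolled the period for 117 days, extending the deadline to 2027-03-28.
The emergency suspension of filing deadlines from 2026-05-05 to 2027-05-23 tolled the period for 383 days, extending the deadline to 2028-04-14.
None of the other events listed affects the running of the period under the stated rules.
Filing on 2028-02-01 beat the 2028-04-14 deadline — the action is timely.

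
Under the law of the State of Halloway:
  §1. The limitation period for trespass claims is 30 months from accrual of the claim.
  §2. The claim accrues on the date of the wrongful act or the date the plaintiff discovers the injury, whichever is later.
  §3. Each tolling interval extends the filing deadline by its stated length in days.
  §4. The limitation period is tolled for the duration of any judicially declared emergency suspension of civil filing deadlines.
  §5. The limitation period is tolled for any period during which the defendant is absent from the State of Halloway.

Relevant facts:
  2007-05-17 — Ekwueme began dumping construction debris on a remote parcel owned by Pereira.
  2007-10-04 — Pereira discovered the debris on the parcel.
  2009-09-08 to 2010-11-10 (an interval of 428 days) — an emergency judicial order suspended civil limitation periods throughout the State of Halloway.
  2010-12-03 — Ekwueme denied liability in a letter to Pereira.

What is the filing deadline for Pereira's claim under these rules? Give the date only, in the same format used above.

The claim accrued on 2007-10-04 — the later of the 2007-05-17 act and the 2007-10-04 discovery.
Adding the 30 months base period to 2007-10-04 gives a deadline of 2010-04-04, before any tolling.
The emergency suspension of filing deadlines from 2009-09-08 to 2010-11-10 tolled the period for 428 days, extending the deadline to 2011-06-06.
None of the other events listed affects the running of the period under the stated rules.

2011-06-06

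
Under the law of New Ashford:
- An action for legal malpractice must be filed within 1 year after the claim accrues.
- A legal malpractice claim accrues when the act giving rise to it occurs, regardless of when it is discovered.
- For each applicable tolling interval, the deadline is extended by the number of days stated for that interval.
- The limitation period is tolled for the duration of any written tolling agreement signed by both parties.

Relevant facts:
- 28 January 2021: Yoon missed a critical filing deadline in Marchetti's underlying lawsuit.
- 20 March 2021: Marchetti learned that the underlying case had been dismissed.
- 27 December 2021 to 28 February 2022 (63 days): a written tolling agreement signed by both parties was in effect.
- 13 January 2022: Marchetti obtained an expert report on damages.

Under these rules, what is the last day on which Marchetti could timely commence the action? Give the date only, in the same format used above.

Because the rule ties accrual to occurrence, the claim accrued on 28 January 2021, not on the 20 March 2021 discovery date.
The untolled deadline — 1 year after 28 January 2021 — is 28 January 2022.
Because the written tolling agreement ran from 27 December 2021 to 28 February 2022, the deadline is extended by 63 days to 1 April 2022.
Nothing else in the chronology tolls or restarts the period.

1 April 2022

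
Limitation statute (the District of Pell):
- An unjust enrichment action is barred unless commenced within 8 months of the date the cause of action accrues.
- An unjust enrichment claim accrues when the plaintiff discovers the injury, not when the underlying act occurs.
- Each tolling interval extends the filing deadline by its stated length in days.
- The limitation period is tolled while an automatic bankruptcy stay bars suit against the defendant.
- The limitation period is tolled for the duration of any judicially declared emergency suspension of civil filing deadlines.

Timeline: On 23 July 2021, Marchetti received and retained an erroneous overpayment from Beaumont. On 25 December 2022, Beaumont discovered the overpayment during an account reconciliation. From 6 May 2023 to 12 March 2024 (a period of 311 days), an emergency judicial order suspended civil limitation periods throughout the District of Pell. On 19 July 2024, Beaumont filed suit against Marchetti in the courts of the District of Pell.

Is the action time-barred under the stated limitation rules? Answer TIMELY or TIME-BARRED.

Accrual is tied to discovery, so the period began on 25 December 2022 rather than on 23 July 2021 when the act occurred.
Adding the 8 months base period to 25 December 2022 gives a deadline of 25 August 2023, before any tolling.
The emergency suspension of filing deadlines from 6 May 2023 to 12 March 2024 tolled the period for 311 days, extending the deadline to 1 July 2024.
Beaumont filed on 19 July 2024, after the 1 July 2024 deadline, so the action is time-barred.

TIME-BARRED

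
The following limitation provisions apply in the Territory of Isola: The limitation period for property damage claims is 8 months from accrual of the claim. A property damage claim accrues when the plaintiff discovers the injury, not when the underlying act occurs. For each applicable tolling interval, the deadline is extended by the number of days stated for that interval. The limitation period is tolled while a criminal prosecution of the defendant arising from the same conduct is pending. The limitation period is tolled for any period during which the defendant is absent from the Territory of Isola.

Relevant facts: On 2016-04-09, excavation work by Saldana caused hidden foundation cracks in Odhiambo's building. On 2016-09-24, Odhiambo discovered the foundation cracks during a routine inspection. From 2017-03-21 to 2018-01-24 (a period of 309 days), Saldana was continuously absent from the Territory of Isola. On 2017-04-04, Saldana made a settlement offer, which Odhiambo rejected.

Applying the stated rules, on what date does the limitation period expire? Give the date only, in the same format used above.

Under the discovery rule, the claim accrued on 2016-09-24, when Odhiambo discovered the injury — not on the 2016-04-09 date of the underlying act.
Adding the 8 months base period to 2016-09-24 gives a deadline of 2017-05-24, before any tolling.
Because the defendant's absence from the jurisdiction ran from 2017-03-21 to 2018-01-24, the deadline is extended by 309 days to 2018-03-29.
The other events in the timeline have no effect on the limitation period under the stated rules.

2018-03-29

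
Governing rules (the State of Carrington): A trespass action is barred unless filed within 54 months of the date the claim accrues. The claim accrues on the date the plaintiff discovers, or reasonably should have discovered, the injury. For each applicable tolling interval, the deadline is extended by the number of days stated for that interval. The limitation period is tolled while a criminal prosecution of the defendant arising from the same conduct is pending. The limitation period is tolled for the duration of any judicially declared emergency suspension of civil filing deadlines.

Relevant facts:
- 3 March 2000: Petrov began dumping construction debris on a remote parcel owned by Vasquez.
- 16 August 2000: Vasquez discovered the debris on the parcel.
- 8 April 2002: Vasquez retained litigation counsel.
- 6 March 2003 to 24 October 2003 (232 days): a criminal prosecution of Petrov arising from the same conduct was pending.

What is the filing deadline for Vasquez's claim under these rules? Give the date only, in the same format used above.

The claim did not accrue until Vasquez discovered the injury on 16 August 2000; the 3 March 2000 act date does not start the clock under the stated rule.
Adding the 54 months base period to 16 August 2000 gives a deadline of 16 February 2005, before any tolling.
The pending criminal prosecution from 6 March 2003 to 24 October 2003 tolled the period for 232 days, extending the deadline to 6 October 2005.
The other events in the timeline have no effect on the limitation period under the stated rules.

6 October 2005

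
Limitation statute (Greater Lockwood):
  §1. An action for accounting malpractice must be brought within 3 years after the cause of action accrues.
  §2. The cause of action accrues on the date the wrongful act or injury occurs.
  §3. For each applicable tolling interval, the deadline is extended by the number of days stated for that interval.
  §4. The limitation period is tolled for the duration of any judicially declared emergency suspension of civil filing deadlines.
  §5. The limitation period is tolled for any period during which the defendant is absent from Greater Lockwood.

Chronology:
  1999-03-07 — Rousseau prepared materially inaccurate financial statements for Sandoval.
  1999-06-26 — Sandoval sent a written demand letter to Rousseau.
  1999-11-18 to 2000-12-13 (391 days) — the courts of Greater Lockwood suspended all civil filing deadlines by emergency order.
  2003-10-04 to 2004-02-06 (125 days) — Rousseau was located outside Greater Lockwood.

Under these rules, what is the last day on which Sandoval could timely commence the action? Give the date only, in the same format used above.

2003-04-02

The claim accrued on 1999-03-07, when the wrongful act occurred.
3 years from 1999-03-07 is 2002-03-07.
Because the emergency suspension of filing deadlines ran from 1999-11-18 to 2000-12-13, the deadline is extended by 391 days to 2003-04-02.
By the time the defendant's absence from the jurisdiction began on 2003-10-04, the limitation period had already expired on 2003-04-02; that interval cannot revive it.
Nothing else in the chronology tolls or restarts the period.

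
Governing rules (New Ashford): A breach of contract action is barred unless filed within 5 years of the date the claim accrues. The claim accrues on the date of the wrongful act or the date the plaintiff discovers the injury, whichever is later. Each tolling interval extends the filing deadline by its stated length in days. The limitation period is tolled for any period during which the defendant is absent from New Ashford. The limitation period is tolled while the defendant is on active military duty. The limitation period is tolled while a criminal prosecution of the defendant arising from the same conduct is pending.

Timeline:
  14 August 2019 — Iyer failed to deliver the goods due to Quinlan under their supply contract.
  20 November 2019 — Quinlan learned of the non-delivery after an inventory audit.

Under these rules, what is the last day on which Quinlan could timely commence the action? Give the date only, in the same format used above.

20 November 2024

The claim accrued on 20 November 2019 — the later of the 14 August 2019 act and the 20 November 2019 discovery.
5 years from 20 November 2019 is 20 November 2024.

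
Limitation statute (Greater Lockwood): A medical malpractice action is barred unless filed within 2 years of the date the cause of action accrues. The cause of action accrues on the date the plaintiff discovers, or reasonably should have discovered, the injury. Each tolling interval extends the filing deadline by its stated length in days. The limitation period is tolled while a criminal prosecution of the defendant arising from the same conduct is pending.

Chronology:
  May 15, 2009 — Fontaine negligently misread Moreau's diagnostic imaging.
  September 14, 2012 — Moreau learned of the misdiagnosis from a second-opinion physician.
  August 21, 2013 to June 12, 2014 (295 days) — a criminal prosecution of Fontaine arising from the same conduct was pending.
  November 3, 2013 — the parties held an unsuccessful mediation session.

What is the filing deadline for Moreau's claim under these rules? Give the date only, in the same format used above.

Under the discovery rule, the claim accrued on September 14, 2012, when Moreau discovered the injury — not on the May 15, 2009 date of the underlying act.
The untolled deadline — 2 years after September 14, 2012 — is September 14, 2014.
Because the pending criminal prosecution ran from August 21, 2013 to June 12, 2014, the deadline is extended by 295 days to July 6, 2015.
The other events in the timeline have no effect on the limitation period under the stated rules.

July 6, 2015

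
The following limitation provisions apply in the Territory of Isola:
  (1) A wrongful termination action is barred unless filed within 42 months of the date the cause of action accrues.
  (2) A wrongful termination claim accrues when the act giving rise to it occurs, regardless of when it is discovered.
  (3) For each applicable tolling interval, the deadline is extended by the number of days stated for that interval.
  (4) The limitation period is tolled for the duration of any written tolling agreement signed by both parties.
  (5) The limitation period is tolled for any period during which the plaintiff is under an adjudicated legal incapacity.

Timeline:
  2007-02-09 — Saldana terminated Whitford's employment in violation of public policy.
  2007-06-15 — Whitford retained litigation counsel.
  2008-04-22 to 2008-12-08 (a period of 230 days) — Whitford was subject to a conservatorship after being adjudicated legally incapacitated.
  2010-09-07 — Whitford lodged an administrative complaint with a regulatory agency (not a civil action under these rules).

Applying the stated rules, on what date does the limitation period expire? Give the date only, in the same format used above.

The limitation period began to run on 2007-02-09.
42 months from 2007-02-09 is 2010-08-09.
The period was tolled for 230 days by the plaintiff's legal incapacity (2008-04-22 to 2008-12-08), pushing the deadline to 2011-03-27.
The other events in the timeline have no effect on the limitation period under the stated rules.

2011-03-27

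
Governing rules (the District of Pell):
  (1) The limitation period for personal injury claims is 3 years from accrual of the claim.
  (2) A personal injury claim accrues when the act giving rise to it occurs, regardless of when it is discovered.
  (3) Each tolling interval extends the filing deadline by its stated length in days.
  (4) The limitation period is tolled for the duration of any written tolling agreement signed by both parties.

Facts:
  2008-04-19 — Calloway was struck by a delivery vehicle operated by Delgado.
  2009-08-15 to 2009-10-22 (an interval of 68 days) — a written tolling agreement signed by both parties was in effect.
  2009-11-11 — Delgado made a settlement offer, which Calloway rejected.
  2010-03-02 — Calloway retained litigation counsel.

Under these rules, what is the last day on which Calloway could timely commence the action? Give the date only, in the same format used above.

2011-06-26

The claim accrued on 2008-04-19, when the wrongful act occurred.
Adding the 3 years base period to 2008-04-19 gives a deadline of 2011-04-19, before any tolling.
Because the written tolling agreement ran from 2009-08-15 to 2009-10-22, the deadline is extended by 68 days to 2011-06-26.
None of the other events listed affects the running of the period under the stated rules.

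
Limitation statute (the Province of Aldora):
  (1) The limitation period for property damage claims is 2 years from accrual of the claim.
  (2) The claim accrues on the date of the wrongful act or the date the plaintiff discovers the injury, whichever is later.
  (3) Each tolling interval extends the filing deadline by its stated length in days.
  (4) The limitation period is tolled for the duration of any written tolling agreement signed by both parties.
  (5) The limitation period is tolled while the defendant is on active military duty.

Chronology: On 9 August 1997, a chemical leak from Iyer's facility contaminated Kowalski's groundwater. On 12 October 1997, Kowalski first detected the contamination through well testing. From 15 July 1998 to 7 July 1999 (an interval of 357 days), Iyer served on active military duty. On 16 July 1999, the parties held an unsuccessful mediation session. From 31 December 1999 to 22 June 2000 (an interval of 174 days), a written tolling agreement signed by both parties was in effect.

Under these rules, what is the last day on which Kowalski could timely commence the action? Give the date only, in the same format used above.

The claim accrued on 12 October 1997 — the later of the 9 August 1997 act and the 12 October 1997 discovery.
2 years from 12 October 1997 is 12 October 1999.
Because the defendant's active military service ran from 15 July 1998 to 7 July 1999, the deadline is extended by 357 days to 3 October 2000.
Because the written tolling agreement ran from 31 December 1999 to 22 June 2000, the deadline is extended by 174 days to 26 March 2001.
The other events in the timeline have no effect on the limitation period under the stated rules.

26 March 2001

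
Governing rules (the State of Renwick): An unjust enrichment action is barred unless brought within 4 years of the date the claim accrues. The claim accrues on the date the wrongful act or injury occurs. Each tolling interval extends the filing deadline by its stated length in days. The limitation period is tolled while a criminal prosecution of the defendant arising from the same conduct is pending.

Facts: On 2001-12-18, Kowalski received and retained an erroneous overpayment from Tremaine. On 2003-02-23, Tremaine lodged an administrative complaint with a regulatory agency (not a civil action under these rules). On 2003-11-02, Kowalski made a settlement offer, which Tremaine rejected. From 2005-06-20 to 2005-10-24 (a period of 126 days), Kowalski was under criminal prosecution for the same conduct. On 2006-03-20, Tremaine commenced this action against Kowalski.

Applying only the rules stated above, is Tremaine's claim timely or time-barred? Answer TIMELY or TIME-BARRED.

The claim accrued on 2001-12-18, when the wrongful act occurred.
Adding the 4 years base period to 2001-12-18 gives a deadline of 2005-12-18, before any tolling.
The period was tolled for 126 days by the pending criminal prosecution (2005-06-20 to 2005-10-24), pushing the deadline to 2006-04-23.
Nothing else in the chronology tolls or restarts the period.
The 2006-03-20 filing precedes the 2006-04-23 deadline; the claim is timely.

TIMELY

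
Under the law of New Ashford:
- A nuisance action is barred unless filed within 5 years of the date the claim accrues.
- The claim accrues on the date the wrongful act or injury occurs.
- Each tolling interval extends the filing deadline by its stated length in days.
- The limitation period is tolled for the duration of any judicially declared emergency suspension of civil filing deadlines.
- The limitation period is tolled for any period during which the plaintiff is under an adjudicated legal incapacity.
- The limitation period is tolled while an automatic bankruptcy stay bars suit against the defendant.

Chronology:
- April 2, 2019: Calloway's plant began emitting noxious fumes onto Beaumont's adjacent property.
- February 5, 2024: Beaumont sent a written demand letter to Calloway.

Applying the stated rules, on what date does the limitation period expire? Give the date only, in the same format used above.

The claim accrued on April 2, 2019, the date of the act.
Adding the 5 years base period to April 2, 2019 gives a deadline of April 2, 2024, before any tolling.
The other events in the timeline have no effect on the limitation period under the stated rules.

April 2, 2024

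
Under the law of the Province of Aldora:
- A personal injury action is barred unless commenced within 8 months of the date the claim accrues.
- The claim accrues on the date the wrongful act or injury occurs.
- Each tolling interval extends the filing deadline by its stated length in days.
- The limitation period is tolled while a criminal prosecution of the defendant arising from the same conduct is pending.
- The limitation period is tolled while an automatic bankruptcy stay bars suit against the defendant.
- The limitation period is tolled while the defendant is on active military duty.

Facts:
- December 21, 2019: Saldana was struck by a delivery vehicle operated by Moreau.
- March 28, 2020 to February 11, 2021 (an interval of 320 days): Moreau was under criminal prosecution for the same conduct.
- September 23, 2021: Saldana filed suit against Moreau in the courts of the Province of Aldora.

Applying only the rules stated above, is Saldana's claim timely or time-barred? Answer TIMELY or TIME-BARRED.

TIME-BARRED

The claim accrued on December 21, 2019, when the wrongful act occurred.
The untolled deadline — 8 months after December 21, 2019 — is August 21, 2020.
Because the pending criminal prosecution ran from March 28, 2020 to February 11, 2021, the deadline is extended by 320 days to July 7, 2021.
Filing on September 23, 2021 missed the July 7, 2021 deadline — the action is time-barred.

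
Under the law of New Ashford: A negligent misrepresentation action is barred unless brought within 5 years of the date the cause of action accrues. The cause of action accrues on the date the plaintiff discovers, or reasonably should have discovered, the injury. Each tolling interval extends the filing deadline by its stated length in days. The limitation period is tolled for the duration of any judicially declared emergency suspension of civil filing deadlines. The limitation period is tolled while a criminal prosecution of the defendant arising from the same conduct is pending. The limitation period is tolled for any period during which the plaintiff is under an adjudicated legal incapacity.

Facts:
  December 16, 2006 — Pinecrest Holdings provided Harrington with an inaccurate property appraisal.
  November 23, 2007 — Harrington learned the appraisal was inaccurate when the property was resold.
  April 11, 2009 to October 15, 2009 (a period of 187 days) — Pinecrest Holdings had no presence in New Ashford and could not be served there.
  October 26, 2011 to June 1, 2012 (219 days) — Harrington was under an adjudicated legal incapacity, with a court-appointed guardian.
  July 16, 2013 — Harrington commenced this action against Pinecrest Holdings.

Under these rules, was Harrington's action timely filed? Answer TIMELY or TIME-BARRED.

Accrual is tied to discovery, so the period began on November 23, 2007 rather than on December 16, 2006 when the act occurred.
5 years from November 23, 2007 is November 23, 2012.
The plaintiff's legal incapacity from October 26, 2011 to June 1, 2012 tolled the period for 219 days, extending the deadline to June 30, 2013.
No stated provision tolls the period for the defendant's absence, so the interval from April 11, 2009 to October 15, 2009 has no effect on the deadline.
Harrington filed on July 16, 2013, after the June 30, 2013 deadline, so the action is time-barred.

TIME-BARRED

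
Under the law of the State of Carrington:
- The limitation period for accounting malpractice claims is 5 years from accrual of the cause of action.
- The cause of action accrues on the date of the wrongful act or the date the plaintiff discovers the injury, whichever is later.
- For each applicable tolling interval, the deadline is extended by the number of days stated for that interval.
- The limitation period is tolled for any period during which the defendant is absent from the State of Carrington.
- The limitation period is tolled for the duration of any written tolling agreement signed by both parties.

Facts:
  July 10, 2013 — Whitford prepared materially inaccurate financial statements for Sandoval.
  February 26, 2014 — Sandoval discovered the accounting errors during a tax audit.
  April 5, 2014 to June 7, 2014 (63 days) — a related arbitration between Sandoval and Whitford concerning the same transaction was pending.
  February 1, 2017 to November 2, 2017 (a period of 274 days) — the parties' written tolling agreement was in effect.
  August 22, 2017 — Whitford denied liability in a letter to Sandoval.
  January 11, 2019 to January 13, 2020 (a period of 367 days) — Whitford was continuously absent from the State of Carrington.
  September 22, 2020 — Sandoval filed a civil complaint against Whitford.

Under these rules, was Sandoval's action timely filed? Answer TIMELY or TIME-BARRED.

The claim accrued on February 26, 2014 — the later of the July 10, 2013 act and the February 26, 2014 discovery.
5 years from February 26, 2014 is February 26, 2019.
The written tolling agreement from February 1, 2017 to November 2, 2017 tolled the period for 274 days, extending the deadline to November 27, 2019.
The defendant's absence from the jurisdiction from January 11, 2019 to January 13, 2020 tolled the period for 367 days, extending the deadline to November 28, 2020.
Although a pending arbitration ran from April 5, 2014 to June 7, 2014, the stated rules do not make that a tolling event, so it is disregarded.
The other events in the timeline have no effect on the limitation period under the stated rules.
The September 22, 2020 filing precedes the November 28, 2020 deadline; the claim is timely.

TIMELY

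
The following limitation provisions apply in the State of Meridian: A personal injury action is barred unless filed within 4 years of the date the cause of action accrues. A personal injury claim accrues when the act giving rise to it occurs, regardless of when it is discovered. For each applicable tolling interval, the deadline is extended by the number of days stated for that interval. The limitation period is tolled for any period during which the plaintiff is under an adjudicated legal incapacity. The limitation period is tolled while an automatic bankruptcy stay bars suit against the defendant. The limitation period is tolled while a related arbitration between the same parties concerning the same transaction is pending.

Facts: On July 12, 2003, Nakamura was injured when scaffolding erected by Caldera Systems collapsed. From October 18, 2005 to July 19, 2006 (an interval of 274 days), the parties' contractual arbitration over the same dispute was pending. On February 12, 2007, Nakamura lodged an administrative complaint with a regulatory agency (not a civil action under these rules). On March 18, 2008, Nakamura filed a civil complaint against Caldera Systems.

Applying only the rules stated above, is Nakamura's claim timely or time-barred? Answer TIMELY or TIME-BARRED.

TIMELY

The claim accrued on July 12, 2003, when the wrongful act occurred.
Adding the 4 years base period to July 12, 2003 gives a deadline of July 12, 2007, before any tolling.
The period was tolled for 274 days by the pending related arbitration (October 18, 2005 to July 19, 2006), pushing the deadline to April 11, 2008.
Nothing else in the chronology tolls or restarts the period.
Nakamura filed on March 18, 2008, before the April 11, 2008 deadline, so the action is timely.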